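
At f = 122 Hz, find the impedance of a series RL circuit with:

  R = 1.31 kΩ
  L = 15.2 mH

Step 1 — Angular frequency: ω = 2π·f = 2π·122 = 766.5 rad/s.
Step 2 — Component impedances:
  R: Z = R = 1310 Ω
  L: Z = jωL = j·766.5·0.0152 = 0 + j11.65 Ω
Step 3 — Series combination: Z_total = R + L = 1310 + j11.65 Ω = 1310∠0.5° Ω.

Z = 1310 + j11.65 Ω = 1310∠0.5° Ω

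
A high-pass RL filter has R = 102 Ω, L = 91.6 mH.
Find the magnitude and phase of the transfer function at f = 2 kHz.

Step 1 — Angular frequency: ω = 2π·2000 = 1.257e+04 rad/s.
Step 2 — Transfer function: H(jω) = jωL/(R + jωL).
Step 3 — Numerator jωL = j·1151; denominator R + jωL = 102 + j1151.
Step 4 — H = 0.9922 + j0.08792.
Step 5 — Magnitude: |H| = 0.9961 (-0.0 dB); phase: φ = 5.1°.

|H| = 0.9961 (-0.0 dB), φ = 5.1°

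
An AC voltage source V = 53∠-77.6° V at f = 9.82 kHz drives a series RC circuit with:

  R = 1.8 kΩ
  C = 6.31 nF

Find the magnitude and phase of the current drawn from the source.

Step 1 — Angular frequency: ω = 2π·f = 2π·9820 = 6.17e+04 rad/s.
Step 2 — Component impedances:
  R: Z = R = 1800 Ω
  C: Z = 1/(jωC) = -j/(ω·C) = 0 - j2568 Ω
Step 3 — Series combination: Z_total = R + C = 1800 - j2568 Ω = 3136∠-55.0° Ω.
Step 4 — Source phasor: V = 53∠-77.6° V = 11.38 - j51.76 V.
Step 5 — Ohm's law: I = V / Z_total = (11.38 - j51.76) / (1800 - j2568) = 0.0156 - j0.0065 A.
Step 6 — Convert to polar: |I| = 0.0169 A, ∠I = -22.6°.

I = 0.0169∠-22.6° A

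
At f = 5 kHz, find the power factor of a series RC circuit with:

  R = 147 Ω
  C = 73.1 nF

Step 1 — Angular frequency: ω = 2π·f = 2π·5000 = 3.142e+04 rad/s.
Step 2 — Component impedances:
  R: Z = R = 147 Ω
  C: Z = 1/(jωC) = -j/(ω·C) = 0 - j435.4 Ω
Step 3 — Series combination: Z_total = R + C = 147 - j435.4 Ω = 459.6∠-71.3° Ω.
Step 4 — Power factor: PF = cos(φ) = Re(Z)/|Z| = 147/459.59 = 0.3199.
Step 5 — Type: Im(Z) = -435.4 ⇒ leading (phase φ = -71.3°).

PF = 0.3199 (leading, φ = -71.3°)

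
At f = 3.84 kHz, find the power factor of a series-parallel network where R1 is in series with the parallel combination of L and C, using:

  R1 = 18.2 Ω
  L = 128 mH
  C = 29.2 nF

Step 1 — Angular frequency: ω = 2π·f = 2π·3840 = 2.413e+04 rad/s.
Step 2 — Component impedances:
  R1: Z = R = 18.2 Ω
  L: Z = jωL = j·2.413e+04·0.128 = 0 + j3088 Ω
  C: Z = 1/(jωC) = -j/(ω·C) = 0 - j1419 Ω
Step 3 — Parallel branch: L || C = 1/(1/L + 1/C) = 0 - j2627 Ω.
Step 4 — Series with R1: Z_total = R1 + (L || C) = 18.2 - j2627 Ω = 2627∠-89.6° Ω.
Step 5 — Power factor: PF = cos(φ) = Re(Z)/|Z| = 18.2/2626.7 = 0.006929.
Step 6 — Type: Im(Z) = -2627 ⇒ leading (phase φ = -89.6°).

PF = 0.006929 (leading, φ = -89.6°)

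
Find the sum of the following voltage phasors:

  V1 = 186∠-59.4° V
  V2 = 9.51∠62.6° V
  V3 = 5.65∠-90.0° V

Step 1 — Convert each phasor to rectangular form:
  V1 = 186·(cos(-59.4°) + j·sin(-59.4°)) = 94.68 - j160.1 V
  V2 = 9.51·(cos(62.6°) + j·sin(62.6°)) = 4.376 + j8.443 V
  V3 = 5.65·(cos(-90.0°) + j·sin(-90.0°)) = 0 - j5.65 V
Step 2 — Sum components: V_total = 99.06 - j157.3 V.
Step 3 — Convert to polar: |V_total| = 185.9 V, ∠V_total = -57.8°.

V_total = 185.9∠-57.8° V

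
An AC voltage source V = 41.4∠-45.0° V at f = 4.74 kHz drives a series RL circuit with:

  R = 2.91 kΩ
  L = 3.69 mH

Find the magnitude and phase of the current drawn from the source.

Step 1 — Angular frequency: ω = 2π·f = 2π·4740 = 2.978e+04 rad/s.
Step 2 — Component impedances:
  R: Z = R = 2910 Ω
  L: Z = jωL = j·2.978e+04·0.00369 = 0 + j109.9 Ω
Step 3 — Series combination: Z_total = R + L = 2910 + j109.9 Ω = 2912∠2.2° Ω.
Step 4 — Source phasor: V = 41.4∠-45.0° V = 29.27 - j29.27 V.
Step 5 — Ohm's law: I = V / Z_total = (29.27 - j29.27) / (2910 + j109.9) = 0.009666 - j0.01042 A.
Step 6 — Convert to polar: |I| = 0.01422 A, ∠I = -47.2°.

I = 0.01422∠-47.2° A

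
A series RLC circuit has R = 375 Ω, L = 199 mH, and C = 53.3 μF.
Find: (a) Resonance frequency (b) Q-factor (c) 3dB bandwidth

Step 1 — Resonance: ω₀ = 1/√(LC) = 1/√(0.199·5.33e-05) = 307.1 rad/s.
Step 2 — f₀ = ω₀/(2π) = 48.87 Hz.
Step 3 — Series Q: Q = ω₀L/R = 307.1·0.199/375 = 0.1629.
Step 4 — Bandwidth: Δω = ω₀/Q = 1884 rad/s; BW = Δω/(2π) = 299.9 Hz.

(a) f₀ = 48.87 Hz  (b) Q = 0.1629  (c) BW = 299.9 Hz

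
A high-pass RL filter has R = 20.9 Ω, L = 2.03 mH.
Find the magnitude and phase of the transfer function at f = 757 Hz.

Step 1 — Angular frequency: ω = 2π·757 = 4756 rad/s.
Step 2 — Transfer function: H(jω) = jωL/(R + jωL).
Step 3 — Numerator jωL = j·9.655; denominator R + jωL = 20.9 + j9.655.
Step 4 — H = 0.1759 + j0.3807.
Step 5 — Magnitude: |H| = 0.4194 (-7.5 dB); phase: φ = 65.2°.

|H| = 0.4194 (-7.5 dB), φ = 65.2°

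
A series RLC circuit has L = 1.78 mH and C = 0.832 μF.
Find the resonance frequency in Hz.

Step 1 — Resonance condition Im(Z)=0 gives ω₀ = 1/√(LC).
Step 2 — ω₀ = 1/√(0.00178·8.32e-07) = 2.599e+04 rad/s.
Step 3 — f₀ = ω₀/(2π) = 4136 Hz.

f₀ = 4136 Hz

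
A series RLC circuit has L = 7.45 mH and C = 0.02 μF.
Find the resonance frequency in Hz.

Step 1 — Resonance condition Im(Z)=0 gives ω₀ = 1/√(LC).
Step 2 — ω₀ = 1/√(0.00745·2e-08) = 8.192e+04 rad/s.
Step 3 — f₀ = ω₀/(2π) = 1.304e+04 Hz.

f₀ = 1.304e+04 Hz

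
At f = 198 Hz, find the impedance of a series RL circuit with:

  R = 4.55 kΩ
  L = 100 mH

Step 1 — Angular frequency: ω = 2π·f = 2π·198 = 1244 rad/s.
Step 2 — Component impedances:
  R: Z = R = 4550 Ω
  L: Z = jωL = j·1244·0.1 = 0 + j124.4 Ω
Step 3 — Series combination: Z_total = R + L = 4550 + j124.4 Ω = 4552∠1.6° Ω.

Z = 4550 + j124.4 Ω = 4552∠1.6° Ω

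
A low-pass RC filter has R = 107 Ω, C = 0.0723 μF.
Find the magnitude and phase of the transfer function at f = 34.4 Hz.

Step 1 — Angular frequency: ω = 2π·34.4 = 216.1 rad/s.
Step 2 — Transfer function: H(jω) = 1/(1 + jωRC).
Step 3 — Denominator: 1 + jωRC = 1 + j·216.1·107·7.23e-08 = 1 + j0.001672.
Step 4 — H = 1 - j0.001672.
Step 5 — Magnitude: |H| = 1 (-0.0 dB); phase: φ = -0.1°.

|H| = 1 (-0.0 dB), φ = -0.1°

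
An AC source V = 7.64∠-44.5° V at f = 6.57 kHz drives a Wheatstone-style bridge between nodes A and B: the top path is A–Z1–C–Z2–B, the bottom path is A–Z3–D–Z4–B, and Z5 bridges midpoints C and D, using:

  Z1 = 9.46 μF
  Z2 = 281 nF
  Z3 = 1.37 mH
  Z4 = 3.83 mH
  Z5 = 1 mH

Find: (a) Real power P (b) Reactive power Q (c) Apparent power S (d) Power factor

Step 1 — Angular frequency: ω = 2π·f = 2π·6570 = 4.128e+04 rad/s.
Step 2 — Component impedances:
  Z1: Z = 1/(jωC) = -j/(ω·C) = 0 - j2.561 Ω
  Z2: Z = 1/(jωC) = -j/(ω·C) = 0 - j86.21 Ω
  Z3: Z = jωL = j·4.128e+04·0.00137 = 0 + j56.55 Ω
  Z4: Z = jωL = j·4.128e+04·0.00383 = 0 + j158.1 Ω
  Z5: Z = jωL = j·4.128e+04·0.001 = 0 + j41.28 Ω
Step 3 — Bridge requires nodal analysis (the Z5 bridge couples midpoints C and D, so the two paths cannot be reduced to a simple series/parallel combination). Setting node B to ground and injecting 1 A at node A, the 3-node admittance system at A, C, D solves to V_A = Z_AB = 0 - j168.8 Ω = 168.8∠-90.0° Ω.
Step 4 — Source phasor: V = 7.64∠-44.5° V = 5.449 - j5.355 V.
Step 5 — Current: I = V / Z = 0.03171 + j0.03227 A = 0.04525∠45.5° A.
Step 6 — Complex power: S = V·I* = 0 - j0.3457 VA.
Step 7 — Real power: P = Re(S) = 0 W.
Step 8 — Reactive power: Q = Im(S) = -0.3457 VAR.
Step 9 — Apparent power: |S| = 0.3457 VA.
Step 10 — Power factor: PF = P/|S| = 0 (leading).

(a) P = 0 W  (b) Q = -0.3457 VAR  (c) S = 0.3457 VA  (d) PF = 0 (leading)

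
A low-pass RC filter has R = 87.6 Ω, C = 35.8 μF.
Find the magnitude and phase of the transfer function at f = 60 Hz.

Step 1 — Angular frequency: ω = 2π·60 = 377 rad/s.
Step 2 — Transfer function: H(jω) = 1/(1 + jωRC).
Step 3 — Denominator: 1 + jωRC = 1 + j·377·87.6·3.58e-05 = 1 + j1.182.
Step 4 — H = 0.4171 - j0.4931.
Step 5 — Magnitude: |H| = 0.6458 (-3.8 dB); phase: φ = -49.8°.

|H| = 0.6458 (-3.8 dB), φ = -49.8°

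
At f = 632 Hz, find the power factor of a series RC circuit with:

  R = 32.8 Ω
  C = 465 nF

Step 1 — Angular frequency: ω = 2π·f = 2π·632 = 3971 rad/s.
Step 2 — Component impedances:
  R: Z = R = 32.8 Ω
  C: Z = 1/(jωC) = -j/(ω·C) = 0 - j541.6 Ω
Step 3 — Series combination: Z_total = R + C = 32.8 - j541.6 Ω = 542.6∠-86.5° Ω.
Step 4 — Power factor: PF = cos(φ) = Re(Z)/|Z| = 32.8/542.6 = 0.06045.
Step 5 — Type: Im(Z) = -541.6 ⇒ leading (phase φ = -86.5°).

PF = 0.06045 (leading, φ = -86.5°)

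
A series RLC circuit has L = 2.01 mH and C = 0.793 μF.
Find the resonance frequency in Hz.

Step 1 — Resonance condition Im(Z)=0 gives ω₀ = 1/√(LC).
Step 2 — ω₀ = 1/√(0.00201·7.93e-07) = 2.505e+04 rad/s.
Step 3 — f₀ = ω₀/(2π) = 3986 Hz.

f₀ = 3986 Hz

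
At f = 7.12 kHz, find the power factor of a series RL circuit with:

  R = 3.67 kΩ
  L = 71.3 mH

Step 1 — Angular frequency: ω = 2π·f = 2π·7120 = 4.474e+04 rad/s.
Step 2 — Component impedances:
  R: Z = R = 3670 Ω
  L: Z = jωL = j·4.474e+04·0.0713 = 0 + j3190 Ω
Step 3 — Series combination: Z_total = R + L = 3670 + j3190 Ω = 4862∠41.0° Ω.
Step 4 — Power factor: PF = cos(φ) = Re(Z)/|Z| = 3670/4862 = 0.7548.
Step 5 — Type: Im(Z) = 3190 ⇒ lagging (phase φ = 41.0°).

PF = 0.7548 (lagging, φ = 41.0°)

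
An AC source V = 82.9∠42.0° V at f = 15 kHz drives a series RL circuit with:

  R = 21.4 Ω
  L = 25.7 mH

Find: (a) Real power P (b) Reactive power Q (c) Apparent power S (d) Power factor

Step 1 — Angular frequency: ω = 2π·f = 2π·1.5e+04 = 9.425e+04 rad/s.
Step 2 — Component impedances:
  R: Z = R = 21.4 Ω
  L: Z = jωL = j·9.425e+04·0.0257 = 0 + j2422 Ω
Step 3 — Series combination: Z_total = R + L = 21.4 + j2422 Ω = 2422∠89.5° Ω.
Step 4 — Source phasor: V = 82.9∠42.0° V = 61.61 + j55.47 V.
Step 5 — Current: I = V / Z = 0.02312 - j0.02523 A = 0.03422∠-47.5° A.
Step 6 — Complex power: S = V·I* = 0.02507 + j2.837 VA.
Step 7 — Real power: P = Re(S) = 0.02507 W.
Step 8 — Reactive power: Q = Im(S) = 2.837 VAR.
Step 9 — Apparent power: |S| = 2.837 VA.
Step 10 — Power factor: PF = P/|S| = 0.008835 (lagging).

(a) P = 0.02507 W  (b) Q = 2.837 VAR  (c) S = 2.837 VA  (d) PF = 0.008835 (lagging)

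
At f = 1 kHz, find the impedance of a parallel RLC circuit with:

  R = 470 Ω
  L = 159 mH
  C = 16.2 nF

Step 1 — Angular frequency: ω = 2π·f = 2π·1000 = 6283 rad/s.
Step 2 — Component impedances:
  R: Z = R = 470 Ω
  L: Z = jωL = j·6283·0.159 = 0 + j999 Ω
  C: Z = 1/(jωC) = -j/(ω·C) = 0 - j9824 Ω
Step 3 — Parallel combination: 1/Z_total = 1/R + 1/L + 1/C; Z_total = 398.8 + j168.5 Ω = 432.9∠22.9° Ω.

Z = 398.8 + j168.5 Ω = 432.9∠22.9° Ω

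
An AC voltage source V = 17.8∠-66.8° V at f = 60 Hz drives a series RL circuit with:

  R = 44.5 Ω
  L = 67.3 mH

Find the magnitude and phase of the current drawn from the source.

Step 1 — Angular frequency: ω = 2π·f = 2π·60 = 377 rad/s.
Step 2 — Component impedances:
  R: Z = R = 44.5 Ω
  L: Z = jωL = j·377·0.0673 = 0 + j25.37 Ω
Step 3 — Series combination: Z_total = R + L = 44.5 + j25.37 Ω = 51.22∠29.7° Ω.
Step 4 — Source phasor: V = 17.8∠-66.8° V = 7.012 - j16.36 V.
Step 5 — Ohm's law: I = V / Z_total = (7.012 - j16.36) / (44.5 + j25.37) = -0.03927 - j0.3453 A.
Step 6 — Convert to polar: |I| = 0.3475 A, ∠I = -96.5°.

I = 0.3475∠-96.5° A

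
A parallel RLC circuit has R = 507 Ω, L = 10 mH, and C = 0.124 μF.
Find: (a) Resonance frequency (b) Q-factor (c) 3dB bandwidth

Step 1 — Resonance: ω₀ = 1/√(LC) = 1/√(0.01·1.24e-07) = 2.84e+04 rad/s.
Step 2 — f₀ = ω₀/(2π) = 4520 Hz.
Step 3 — Parallel Q: Q = R/(ω₀L) = 507/(2.84e+04·0.01) = 1.785.
Step 4 — Bandwidth: Δω = ω₀/Q = 1.591e+04 rad/s; BW = Δω/(2π) = 2532 Hz.

(a) f₀ = 4520 Hz  (b) Q = 1.785  (c) BW = 2532 Hz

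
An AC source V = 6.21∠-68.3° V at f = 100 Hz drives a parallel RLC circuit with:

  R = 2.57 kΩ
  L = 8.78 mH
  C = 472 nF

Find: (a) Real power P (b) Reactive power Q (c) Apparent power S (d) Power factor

Step 1 — Angular frequency: ω = 2π·f = 2π·100 = 628.3 rad/s.
Step 2 — Component impedances:
  R: Z = R = 2570 Ω
  L: Z = jωL = j·628.3·0.00878 = 0 + j5.517 Ω
  C: Z = 1/(jωC) = -j/(ω·C) = 0 - j3372 Ω
Step 3 — Parallel combination: 1/Z_total = 1/R + 1/L + 1/C; Z_total = 0.01188 + j5.526 Ω = 5.526∠89.9° Ω.
Step 4 — Source phasor: V = 6.21∠-68.3° V = 2.296 - j5.77 V.
Step 5 — Current: I = V / Z = -1.043 - j0.4178 A = 1.124∠-158.2° A.
Step 6 — Complex power: S = V·I* = 0.01501 + j6.979 VA.
Step 7 — Real power: P = Re(S) = 0.01501 W.
Step 8 — Reactive power: Q = Im(S) = 6.979 VAR.
Step 9 — Apparent power: |S| = 6.979 VA.
Step 10 — Power factor: PF = P/|S| = 0.00215 (lagging).

(a) P = 0.01501 W  (b) Q = 6.979 VAR  (c) S = 6.979 VA  (d) PF = 0.00215 (lagging)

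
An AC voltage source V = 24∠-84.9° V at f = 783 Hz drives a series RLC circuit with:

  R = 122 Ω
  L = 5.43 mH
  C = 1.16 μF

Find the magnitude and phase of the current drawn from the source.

Step 1 — Angular frequency: ω = 2π·f = 2π·783 = 4920 rad/s.
Step 2 — Component impedances:
  R: Z = R = 122 Ω
  L: Z = jωL = j·4920·0.00543 = 0 + j26.71 Ω
  C: Z = 1/(jωC) = -j/(ω·C) = 0 - j175.2 Ω
Step 3 — Series combination: Z_total = R + L + C = 122 - j148.5 Ω = 192.2∠-50.6° Ω.
Step 4 — Source phasor: V = 24∠-84.9° V = 2.133 - j23.9 V.
Step 5 — Ohm's law: I = V / Z_total = (2.133 - j23.9) / (122 - j148.5) = 0.1032 - j0.07037 A.
Step 6 — Convert to polar: |I| = 0.1249 A, ∠I = -34.3°.

I = 0.1249∠-34.3° A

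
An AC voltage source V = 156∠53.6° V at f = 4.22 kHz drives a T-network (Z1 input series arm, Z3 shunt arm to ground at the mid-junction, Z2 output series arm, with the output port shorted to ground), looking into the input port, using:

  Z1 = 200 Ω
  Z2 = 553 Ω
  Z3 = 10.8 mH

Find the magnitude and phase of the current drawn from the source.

Step 1 — Angular frequency: ω = 2π·f = 2π·4220 = 2.652e+04 rad/s.
Step 2 — Component impedances:
  Z1: Z = R = 200 Ω
  Z2: Z = R = 553 Ω
  Z3: Z = jωL = j·2.652e+04·0.0108 = 0 + j286.4 Ω
Step 3 — With the output port shorted to ground, the output series arm Z2 runs from the junction to ground; the shunt arm Z3 also runs from the junction to ground. They appear in parallel: Z3 || Z2 = 116.9 + j225.8 Ω.
Step 4 — Series with input arm Z1: Z_in = Z1 + (Z3 || Z2) = 316.9 + j225.8 Ω = 389.1∠35.5° Ω.
Step 5 — Source phasor: V = 156∠53.6° V = 92.57 + j125.6 V.
Step 6 — Ohm's law: I = V / Z_total = (92.57 + j125.6) / (316.9 + j225.8) = 0.381 + j0.1247 A.
Step 7 — Convert to polar: |I| = 0.4009 A, ∠I = 18.1°.

I = 0.4009∠18.1° A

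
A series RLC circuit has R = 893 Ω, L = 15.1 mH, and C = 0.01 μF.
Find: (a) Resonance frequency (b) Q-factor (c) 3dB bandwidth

Step 1 — Resonance condition Im(Z)=0 gives ω₀ = 1/√(LC).
Step 2 — ω₀ = 1/√(0.0151·1e-08) = 8.138e+04 rad/s.
Step 3 — f₀ = ω₀/(2π) = 1.295e+04 Hz.
Step 4 — Series Q: Q = ω₀L/R = 8.138e+04·0.0151/893 = 1.376.
Step 5 — 3dB bandwidth: Δω = ω₀/Q = 5.914e+04 rad/s; BW = Δω/(2π) = 9412 Hz.

(a) f₀ = 1.295e+04 Hz  (b) Q = 1.376  (c) BW = 9412 Hz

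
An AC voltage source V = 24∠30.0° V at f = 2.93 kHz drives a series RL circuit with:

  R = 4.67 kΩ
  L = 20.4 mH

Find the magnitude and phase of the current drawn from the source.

Step 1 — Angular frequency: ω = 2π·f = 2π·2930 = 1.841e+04 rad/s.
Step 2 — Component impedances:
  R: Z = R = 4670 Ω
  L: Z = jωL = j·1.841e+04·0.0204 = 0 + j375.6 Ω
Step 3 — Series combination: Z_total = R + L = 4670 + j375.6 Ω = 4685∠4.6° Ω.
Step 4 — Source phasor: V = 24∠30.0° V = 20.78 + j12 V.
Step 5 — Ohm's law: I = V / Z_total = (20.78 + j12) / (4670 + j375.6) = 0.004627 + j0.002197 A.
Step 6 — Convert to polar: |I| = 0.005123 A, ∠I = 25.4°.

I = 0.005123∠25.4° A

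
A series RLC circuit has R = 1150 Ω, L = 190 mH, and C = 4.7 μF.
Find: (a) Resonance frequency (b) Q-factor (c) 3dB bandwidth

Step 1 — Resonance condition Im(Z)=0 gives ω₀ = 1/√(LC).
Step 2 — ω₀ = 1/√(0.19·4.7e-06) = 1058 rad/s.
Step 3 — f₀ = ω₀/(2π) = 168.4 Hz.
Step 4 — Series Q: Q = ω₀L/R = 1058·0.19/1150 = 0.1748.
Step 5 — 3dB bandwidth: Δω = ω₀/Q = 6053 rad/s; BW = Δω/(2π) = 963.3 Hz.

(a) f₀ = 168.4 Hz  (b) Q = 0.1748  (c) BW = 963.3 Hz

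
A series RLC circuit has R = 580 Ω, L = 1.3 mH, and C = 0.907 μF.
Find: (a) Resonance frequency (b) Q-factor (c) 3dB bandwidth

Step 1 — Resonance: ω₀ = 1/√(LC) = 1/√(0.0013·9.07e-07) = 2.912e+04 rad/s.
Step 2 — f₀ = ω₀/(2π) = 4635 Hz.
Step 3 — Series Q: Q = ω₀L/R = 2.912e+04·0.0013/580 = 0.06527.
Step 4 — Bandwidth: Δω = ω₀/Q = 4.462e+05 rad/s; BW = Δω/(2π) = 7.101e+04 Hz.

(a) f₀ = 4635 Hz  (b) Q = 0.06527  (c) BW = 7.101e+04 Hz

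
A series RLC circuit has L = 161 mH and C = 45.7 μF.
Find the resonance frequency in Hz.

Step 1 — Resonance condition Im(Z)=0 gives ω₀ = 1/√(LC).
Step 2 — ω₀ = 1/√(0.161·4.57e-05) = 368.7 rad/s.
Step 3 — f₀ = ω₀/(2π) = 58.67 Hz.

f₀ = 58.67 Hz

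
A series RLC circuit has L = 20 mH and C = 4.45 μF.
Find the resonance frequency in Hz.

Step 1 — Resonance condition Im(Z)=0 gives ω₀ = 1/√(LC).
Step 2 — ω₀ = 1/√(0.02·4.45e-06) = 3352 rad/s.
Step 3 — f₀ = ω₀/(2π) = 533.5 Hz.

f₀ = 533.5 Hz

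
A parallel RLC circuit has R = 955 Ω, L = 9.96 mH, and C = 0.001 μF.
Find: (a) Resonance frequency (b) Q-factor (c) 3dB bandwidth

Step 1 — Resonance: ω₀ = 1/√(LC) = 1/√(0.00996·1e-09) = 3.169e+05 rad/s.
Step 2 — f₀ = ω₀/(2π) = 5.043e+04 Hz.
Step 3 — Parallel Q: Q = R/(ω₀L) = 955/(3.169e+05·0.00996) = 0.3026.
Step 4 — Bandwidth: Δω = ω₀/Q = 1.047e+06 rad/s; BW = Δω/(2π) = 1.667e+05 Hz.

(a) f₀ = 5.043e+04 Hz  (b) Q = 0.3026  (c) BW = 1.667e+05 Hz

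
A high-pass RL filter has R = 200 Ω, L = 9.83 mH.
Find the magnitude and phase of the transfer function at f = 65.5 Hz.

Step 1 — Angular frequency: ω = 2π·65.5 = 411.5 rad/s.
Step 2 — Transfer function: H(jω) = jωL/(R + jωL).
Step 3 — Numerator jωL = j·4.046; denominator R + jωL = 200 + j4.046.
Step 4 — H = 0.000409 + j0.02022.
Step 5 — Magnitude: |H| = 0.02022 (-33.9 dB); phase: φ = 88.8°.

|H| = 0.02022 (-33.9 dB), φ = 88.8°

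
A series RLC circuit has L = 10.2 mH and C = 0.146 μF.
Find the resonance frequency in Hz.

Step 1 — Resonance condition Im(Z)=0 gives ω₀ = 1/√(LC).
Step 2 — ω₀ = 1/√(0.0102·1.46e-07) = 2.591e+04 rad/s.
Step 3 — f₀ = ω₀/(2π) = 4124 Hz.

f₀ = 4124 Hz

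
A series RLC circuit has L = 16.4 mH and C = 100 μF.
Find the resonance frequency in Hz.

Step 1 — Resonance condition Im(Z)=0 gives ω₀ = 1/√(LC).
Step 2 — ω₀ = 1/√(0.0164·0.0001) = 780.9 rad/s.
Step 3 — f₀ = ω₀/(2π) = 124.3 Hz.

f₀ = 124.3 Hz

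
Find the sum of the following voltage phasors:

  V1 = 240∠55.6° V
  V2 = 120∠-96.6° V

Step 1 — Convert each phasor to rectangular form:
  V1 = 240·(cos(55.6°) + j·sin(55.6°)) = 135.6 + j198 V
  V2 = 120·(cos(-96.6°) + j·sin(-96.6°)) = -13.79 - j119.2 V
Step 2 — Sum components: V_total = 121.8 + j78.82 V.
Step 3 — Convert to polar: |V_total| = 145.1 V, ∠V_total = 32.9°.

V_total = 145.1∠32.9° V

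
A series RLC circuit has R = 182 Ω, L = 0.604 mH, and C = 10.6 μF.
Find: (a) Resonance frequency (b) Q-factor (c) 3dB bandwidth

Step 1 — Resonance condition Im(Z)=0 gives ω₀ = 1/√(LC).
Step 2 — ω₀ = 1/√(0.000604·1.06e-05) = 1.25e+04 rad/s.
Step 3 — f₀ = ω₀/(2π) = 1989 Hz.
Step 4 — Series Q: Q = ω₀L/R = 1.25e+04·0.000604/182 = 0.04148.
Step 5 — 3dB bandwidth: Δω = ω₀/Q = 3.013e+05 rad/s; BW = Δω/(2π) = 4.796e+04 Hz.

(a) f₀ = 1989 Hz  (b) Q = 0.04148  (c) BW = 4.796e+04 Hz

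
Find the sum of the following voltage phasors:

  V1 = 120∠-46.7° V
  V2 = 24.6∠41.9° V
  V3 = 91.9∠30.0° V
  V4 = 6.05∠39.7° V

Step 1 — Convert each phasor to rectangular form:
  V1 = 120·(cos(-46.7°) + j·sin(-46.7°)) = 82.3 - j87.33 V
  V2 = 24.6·(cos(41.9°) + j·sin(41.9°)) = 18.31 + j16.43 V
  V3 = 91.9·(cos(30.0°) + j·sin(30.0°)) = 79.59 + j45.95 V
  V4 = 6.05·(cos(39.7°) + j·sin(39.7°)) = 4.655 + j3.865 V
Step 2 — Sum components: V_total = 184.9 - j21.09 V.
Step 3 — Convert to polar: |V_total| = 186.1 V, ∠V_total = -6.5°.

V_total = 186.1∠-6.5° V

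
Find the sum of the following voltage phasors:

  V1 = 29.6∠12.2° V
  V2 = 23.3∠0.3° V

Step 1 — Convert each phasor to rectangular form:
  V1 = 29.6·(cos(12.2°) + j·sin(12.2°)) = 28.93 + j6.255 V
  V2 = 23.3·(cos(0.3°) + j·sin(0.3°)) = 23.3 + j0.122 V
Step 2 — Sum components: V_total = 52.23 + j6.377 V.
Step 3 — Convert to polar: |V_total| = 52.62 V, ∠V_total = 7.0°.

V_total = 52.62∠7.0° V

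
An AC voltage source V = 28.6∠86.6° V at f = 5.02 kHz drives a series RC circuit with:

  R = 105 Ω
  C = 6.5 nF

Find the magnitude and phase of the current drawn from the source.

Step 1 — Angular frequency: ω = 2π·f = 2π·5020 = 3.154e+04 rad/s.
Step 2 — Component impedances:
  R: Z = R = 105 Ω
  C: Z = 1/(jωC) = -j/(ω·C) = 0 - j4878 Ω
Step 3 — Series combination: Z_total = R + C = 105 - j4878 Ω = 4879∠-88.8° Ω.
Step 4 — Source phasor: V = 28.6∠86.6° V = 1.696 + j28.55 V.
Step 5 — Ohm's law: I = V / Z_total = (1.696 + j28.55) / (105 - j4878) = -0.005843 + j0.0004735 A.
Step 6 — Convert to polar: |I| = 0.005862 A, ∠I = 175.4°.

I = 0.005862∠175.4° A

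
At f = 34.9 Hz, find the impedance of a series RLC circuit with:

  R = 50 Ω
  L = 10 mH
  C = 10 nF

Step 1 — Angular frequency: ω = 2π·f = 2π·34.9 = 219.3 rad/s.
Step 2 — Component impedances:
  R: Z = R = 50 Ω
  L: Z = jωL = j·219.3·0.01 = 0 + j2.193 Ω
  C: Z = 1/(jωC) = -j/(ω·C) = 0 - j4.56e+05 Ω
Step 3 — Series combination: Z_total = R + L + C = 50 - j4.56e+05 Ω = 4.56e+05∠-90.0° Ω.

Z = 50 - j4.56e+05 Ω = 4.56e+05∠-90.0° Ω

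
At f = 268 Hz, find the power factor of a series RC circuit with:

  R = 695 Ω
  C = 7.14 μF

Step 1 — Angular frequency: ω = 2π·f = 2π·268 = 1684 rad/s.
Step 2 — Component impedances:
  R: Z = R = 695 Ω
  C: Z = 1/(jωC) = -j/(ω·C) = 0 - j83.17 Ω
Step 3 — Series combination: Z_total = R + C = 695 - j83.17 Ω = 700∠-6.8° Ω.
Step 4 — Power factor: PF = cos(φ) = Re(Z)/|Z| = 695/700 = 0.9929.
Step 5 — Type: Im(Z) = -83.17 ⇒ leading (phase φ = -6.8°).

PF = 0.9929 (leading, φ = -6.8°)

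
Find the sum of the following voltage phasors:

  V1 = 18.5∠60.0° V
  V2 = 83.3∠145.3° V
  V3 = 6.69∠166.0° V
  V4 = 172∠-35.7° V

Step 1 — Convert each phasor to rectangular form:
  V1 = 18.5·(cos(60.0°) + j·sin(60.0°)) = 9.25 + j16.02 V
  V2 = 83.3·(cos(145.3°) + j·sin(145.3°)) = -68.48 + j47.42 V
  V3 = 6.69·(cos(166.0°) + j·sin(166.0°)) = -6.491 + j1.618 V
  V4 = 172·(cos(-35.7°) + j·sin(-35.7°)) = 139.7 - j100.4 V
Step 2 — Sum components: V_total = 73.95 - j35.31 V.
Step 3 — Convert to polar: |V_total| = 81.95 V, ∠V_total = -25.5°.

V_total = 81.95∠-25.5° V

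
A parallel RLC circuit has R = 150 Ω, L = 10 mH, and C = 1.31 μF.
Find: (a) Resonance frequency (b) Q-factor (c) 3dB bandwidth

Step 1 — Resonance: ω₀ = 1/√(LC) = 1/√(0.01·1.31e-06) = 8737 rad/s.
Step 2 — f₀ = ω₀/(2π) = 1391 Hz.
Step 3 — Parallel Q: Q = R/(ω₀L) = 150/(8737·0.01) = 1.717.
Step 4 — Bandwidth: Δω = ω₀/Q = 5089 rad/s; BW = Δω/(2π) = 809.9 Hz.

(a) f₀ = 1391 Hz  (b) Q = 1.717  (c) BW = 809.9 Hz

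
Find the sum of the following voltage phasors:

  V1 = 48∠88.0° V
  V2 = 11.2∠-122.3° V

Step 1 — Convert each phasor to rectangular form:
  V1 = 48·(cos(88.0°) + j·sin(88.0°)) = 1.675 + j47.97 V
  V2 = 11.2·(cos(-122.3°) + j·sin(-122.3°)) = -5.985 - j9.467 V
Step 2 — Sum components: V_total = -4.31 + j38.5 V.
Step 3 — Convert to polar: |V_total| = 38.74 V, ∠V_total = 96.4°.

V_total = 38.74∠96.4° V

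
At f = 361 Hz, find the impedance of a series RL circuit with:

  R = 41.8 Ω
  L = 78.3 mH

Step 1 — Angular frequency: ω = 2π·f = 2π·361 = 2268 rad/s.
Step 2 — Component impedances:
  R: Z = R = 41.8 Ω
  L: Z = jωL = j·2268·0.0783 = 0 + j177.6 Ω
Step 3 — Series combination: Z_total = R + L = 41.8 + j177.6 Ω = 182.5∠76.8° Ω.

Z = 41.8 + j177.6 Ω = 182.5∠76.8° Ω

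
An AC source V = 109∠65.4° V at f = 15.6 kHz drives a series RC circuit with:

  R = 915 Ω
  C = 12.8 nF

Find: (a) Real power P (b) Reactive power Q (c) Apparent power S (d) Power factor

Step 1 — Angular frequency: ω = 2π·f = 2π·1.56e+04 = 9.802e+04 rad/s.
Step 2 — Component impedances:
  R: Z = R = 915 Ω
  C: Z = 1/(jωC) = -j/(ω·C) = 0 - j797 Ω
Step 3 — Series combination: Z_total = R + C = 915 - j797 Ω = 1213∠-41.1° Ω.
Step 4 — Source phasor: V = 109∠65.4° V = 45.37 + j99.11 V.
Step 5 — Current: I = V / Z = -0.02545 + j0.08614 A = 0.08982∠106.5° A.
Step 6 — Complex power: S = V·I* = 7.383 - j6.431 VA.
Step 7 — Real power: P = Re(S) = 7.383 W.
Step 8 — Reactive power: Q = Im(S) = -6.431 VAR.
Step 9 — Apparent power: |S| = 9.791 VA.
Step 10 — Power factor: PF = P/|S| = 0.754 (leading).

(a) P = 7.383 W  (b) Q = -6.431 VAR  (c) S = 9.791 VA  (d) PF = 0.754 (leading)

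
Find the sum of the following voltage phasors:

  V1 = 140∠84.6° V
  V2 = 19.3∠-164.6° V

Step 1 — Convert each phasor to rectangular form:
  V1 = 140·(cos(84.6°) + j·sin(84.6°)) = 13.18 + j139.4 V
  V2 = 19.3·(cos(-164.6°) + j·sin(-164.6°)) = -18.61 - j5.125 V
Step 2 — Sum components: V_total = -5.432 + j134.3 V.
Step 3 — Convert to polar: |V_total| = 134.4 V, ∠V_total = 92.3°.

V_total = 134.4∠92.3° V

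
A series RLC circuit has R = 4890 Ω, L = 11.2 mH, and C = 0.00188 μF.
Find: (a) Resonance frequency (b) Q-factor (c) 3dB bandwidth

Step 1 — Resonance condition Im(Z)=0 gives ω₀ = 1/√(LC).
Step 2 — ω₀ = 1/√(0.0112·1.88e-09) = 2.179e+05 rad/s.
Step 3 — f₀ = ω₀/(2π) = 3.468e+04 Hz.
Step 4 — Series Q: Q = ω₀L/R = 2.179e+05·0.0112/4890 = 0.4991.
Step 5 — 3dB bandwidth: Δω = ω₀/Q = 4.366e+05 rad/s; BW = Δω/(2π) = 6.949e+04 Hz.

(a) f₀ = 3.468e+04 Hz  (b) Q = 0.4991  (c) BW = 6.949e+04 Hz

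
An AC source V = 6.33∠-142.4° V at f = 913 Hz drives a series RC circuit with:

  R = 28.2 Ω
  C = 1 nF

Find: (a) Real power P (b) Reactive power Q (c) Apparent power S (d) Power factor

Step 1 — Angular frequency: ω = 2π·f = 2π·913 = 5737 rad/s.
Step 2 — Component impedances:
  R: Z = R = 28.2 Ω
  C: Z = 1/(jωC) = -j/(ω·C) = 0 - j1.743e+05 Ω
Step 3 — Series combination: Z_total = R + C = 28.2 - j1.743e+05 Ω = 1.743e+05∠-90.0° Ω.
Step 4 — Source phasor: V = 6.33∠-142.4° V = -5.015 - j3.862 V.
Step 5 — Current: I = V / Z = 2.215e-05 - j2.877e-05 A = 3.631e-05∠-52.4° A.
Step 6 — Complex power: S = V·I* = 3.718e-08 - j0.0002299 VA.
Step 7 — Real power: P = Re(S) = 3.718e-08 W.
Step 8 — Reactive power: Q = Im(S) = -0.0002299 VAR.
Step 9 — Apparent power: |S| = 0.0002299 VA.
Step 10 — Power factor: PF = P/|S| = 0.0001618 (leading).

(a) P = 3.718e-08 W  (b) Q = -0.0002299 VAR  (c) S = 0.0002299 VA  (d) PF = 0.0001618 (leading)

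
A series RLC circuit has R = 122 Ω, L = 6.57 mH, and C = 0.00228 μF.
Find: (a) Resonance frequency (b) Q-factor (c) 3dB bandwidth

Step 1 — Resonance: ω₀ = 1/√(LC) = 1/√(0.00657·2.28e-09) = 2.584e+05 rad/s.
Step 2 — f₀ = ω₀/(2π) = 4.112e+04 Hz.
Step 3 — Series Q: Q = ω₀L/R = 2.584e+05·0.00657/122 = 13.91.
Step 4 — Bandwidth: Δω = ω₀/Q = 1.857e+04 rad/s; BW = Δω/(2π) = 2955 Hz.

(a) f₀ = 4.112e+04 Hz  (b) Q = 13.91  (c) BW = 2955 Hz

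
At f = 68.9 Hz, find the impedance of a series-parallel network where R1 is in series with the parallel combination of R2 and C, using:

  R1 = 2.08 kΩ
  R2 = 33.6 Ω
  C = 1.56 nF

Step 1 — Angular frequency: ω = 2π·f = 2π·68.9 = 432.9 rad/s.
Step 2 — Component impedances:
  R1: Z = R = 2080 Ω
  R2: Z = R = 33.6 Ω
  C: Z = 1/(jωC) = -j/(ω·C) = 0 - j1.481e+06 Ω
Step 3 — Parallel branch: R2 || C = 1/(1/R2 + 1/C) = 33.6 - j0.0007624 Ω.
Step 4 — Series with R1: Z_total = R1 + (R2 || C) = 2114 - j0.0007624 Ω = 2114∠-0.0° Ω.

Z = 2114 - j0.0007624 Ω = 2114∠-0.0° Ω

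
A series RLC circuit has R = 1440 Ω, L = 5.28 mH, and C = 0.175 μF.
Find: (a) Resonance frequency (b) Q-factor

Step 1 — Resonance condition Im(Z)=0 gives ω₀ = 1/√(LC).
Step 2 — ω₀ = 1/√(0.00528·1.75e-07) = 3.29e+04 rad/s.
Step 3 — f₀ = ω₀/(2π) = 5236 Hz.
Step 4 — Series Q: Q = ω₀L/R = 3.29e+04·0.00528/1440 = 0.1206.

(a) f₀ = 5236 Hz  (b) Q = 0.1206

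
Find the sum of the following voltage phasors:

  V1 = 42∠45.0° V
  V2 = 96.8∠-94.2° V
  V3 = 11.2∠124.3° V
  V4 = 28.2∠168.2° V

Step 1 — Convert each phasor to rectangular form:
  V1 = 42·(cos(45.0°) + j·sin(45.0°)) = 29.7 + j29.7 V
  V2 = 96.8·(cos(-94.2°) + j·sin(-94.2°)) = -7.089 - j96.54 V
  V3 = 11.2·(cos(124.3°) + j·sin(124.3°)) = -6.311 + j9.252 V
  V4 = 28.2·(cos(168.2°) + j·sin(168.2°)) = -27.6 + j5.767 V
Step 2 — Sum components: V_total = -11.31 - j51.82 V.
Step 3 — Convert to polar: |V_total| = 53.04 V, ∠V_total = -102.3°.

V_total = 53.04∠-102.3° V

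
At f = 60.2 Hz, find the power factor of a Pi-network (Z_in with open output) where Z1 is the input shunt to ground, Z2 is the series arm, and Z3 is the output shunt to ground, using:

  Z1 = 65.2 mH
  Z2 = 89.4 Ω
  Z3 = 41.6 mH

Step 1 — Angular frequency: ω = 2π·f = 2π·60.2 = 378.2 rad/s.
Step 2 — Component impedances:
  Z1: Z = jωL = j·378.2·0.0652 = 0 + j24.66 Ω
  Z2: Z = R = 89.4 Ω
  Z3: Z = jωL = j·378.2·0.0416 = 0 + j15.74 Ω
Step 3 — With open output, the series arm Z2 and the output shunt Z3 appear in series to ground: Z2 + Z3 = 89.4 + j15.74 Ω.
Step 4 — Parallel with input shunt Z1: Z_in = Z1 || (Z2 + Z3) = 5.65 + j22.11 Ω = 22.82∠75.7° Ω.
Step 5 — Power factor: PF = cos(φ) = Re(Z)/|Z| = 5.65/22.82 = 0.2476.
Step 6 — Type: Im(Z) = 22.11 ⇒ lagging (phase φ = 75.7°).

PF = 0.2476 (lagging, φ = 75.7°)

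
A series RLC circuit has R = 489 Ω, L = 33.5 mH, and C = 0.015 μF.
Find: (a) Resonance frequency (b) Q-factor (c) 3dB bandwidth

Step 1 — Resonance: ω₀ = 1/√(LC) = 1/√(0.0335·1.5e-08) = 4.461e+04 rad/s.
Step 2 — f₀ = ω₀/(2π) = 7100 Hz.
Step 3 — Series Q: Q = ω₀L/R = 4.461e+04·0.0335/489 = 3.056.
Step 4 — Bandwidth: Δω = ω₀/Q = 1.46e+04 rad/s; BW = Δω/(2π) = 2323 Hz.

(a) f₀ = 7100 Hz  (b) Q = 3.056  (c) BW = 2323 Hz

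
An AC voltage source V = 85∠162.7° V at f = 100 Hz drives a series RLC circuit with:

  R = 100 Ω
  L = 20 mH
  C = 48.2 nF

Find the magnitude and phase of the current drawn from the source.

Step 1 — Angular frequency: ω = 2π·f = 2π·100 = 628.3 rad/s.
Step 2 — Component impedances:
  R: Z = R = 100 Ω
  L: Z = jωL = j·628.3·0.02 = 0 + j12.57 Ω
  C: Z = 1/(jωC) = -j/(ω·C) = 0 - j3.302e+04 Ω
Step 3 — Series combination: Z_total = R + L + C = 100 - j3.301e+04 Ω = 3.301e+04∠-89.8° Ω.
Step 4 — Source phasor: V = 85∠162.7° V = -81.15 + j25.28 V.
Step 5 — Ohm's law: I = V / Z_total = (-81.15 + j25.28) / (100 - j3.301e+04) = -0.0007732 - j0.002456 A.
Step 6 — Convert to polar: |I| = 0.002575 A, ∠I = -107.5°.

I = 0.002575∠-107.5° A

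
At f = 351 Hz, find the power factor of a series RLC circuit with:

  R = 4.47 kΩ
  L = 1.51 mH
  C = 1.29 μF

Step 1 — Angular frequency: ω = 2π·f = 2π·351 = 2205 rad/s.
Step 2 — Component impedances:
  R: Z = R = 4470 Ω
  L: Z = jωL = j·2205·0.00151 = 0 + j3.33 Ω
  C: Z = 1/(jωC) = -j/(ω·C) = 0 - j351.5 Ω
Step 3 — Series combination: Z_total = R + L + C = 4470 - j348.2 Ω = 4484∠-4.5° Ω.
Step 4 — Power factor: PF = cos(φ) = Re(Z)/|Z| = 4470/4483.5 = 0.997.
Step 5 — Type: Im(Z) = -348.2 ⇒ leading (phase φ = -4.5°).

PF = 0.997 (leading, φ = -4.5°)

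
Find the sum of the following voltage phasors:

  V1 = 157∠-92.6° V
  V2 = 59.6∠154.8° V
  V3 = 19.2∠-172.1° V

Step 1 — Convert each phasor to rectangular form:
  V1 = 157·(cos(-92.6°) + j·sin(-92.6°)) = -7.122 - j156.8 V
  V2 = 59.6·(cos(154.8°) + j·sin(154.8°)) = -53.93 + j25.38 V
  V3 = 19.2·(cos(-172.1°) + j·sin(-172.1°)) = -19.02 - j2.639 V
Step 2 — Sum components: V_total = -80.07 - j134.1 V.
Step 3 — Convert to polar: |V_total| = 156.2 V, ∠V_total = -120.8°.

V_total = 156.2∠-120.8° V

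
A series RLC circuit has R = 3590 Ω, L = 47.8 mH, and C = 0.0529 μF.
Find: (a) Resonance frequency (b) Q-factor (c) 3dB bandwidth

Step 1 — Resonance: ω₀ = 1/√(LC) = 1/√(0.0478·5.29e-08) = 1.989e+04 rad/s.
Step 2 — f₀ = ω₀/(2π) = 3165 Hz.
Step 3 — Series Q: Q = ω₀L/R = 1.989e+04·0.0478/3590 = 0.2648.
Step 4 — Bandwidth: Δω = ω₀/Q = 7.51e+04 rad/s; BW = Δω/(2π) = 1.195e+04 Hz.

(a) f₀ = 3165 Hz  (b) Q = 0.2648  (c) BW = 1.195e+04 Hz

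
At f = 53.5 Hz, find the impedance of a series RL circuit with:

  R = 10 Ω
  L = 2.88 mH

Step 1 — Angular frequency: ω = 2π·f = 2π·53.5 = 336.2 rad/s.
Step 2 — Component impedances:
  R: Z = R = 10 Ω
  L: Z = jωL = j·336.2·0.00288 = 0 + j0.9681 Ω
Step 3 — Series combination: Z_total = R + L = 10 + j0.9681 Ω = 10.05∠5.5° Ω.

Z = 10 + j0.9681 Ω = 10.05∠5.5° Ω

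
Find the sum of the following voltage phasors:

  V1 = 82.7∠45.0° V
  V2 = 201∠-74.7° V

Step 1 — Convert each phasor to rectangular form:
  V1 = 82.7·(cos(45.0°) + j·sin(45.0°)) = 58.48 + j58.48 V
  V2 = 201·(cos(-74.7°) + j·sin(-74.7°)) = 53.04 - j193.9 V
Step 2 — Sum components: V_total = 111.5 - j135.4 V.
Step 3 — Convert to polar: |V_total| = 175.4 V, ∠V_total = -50.5°.

V_total = 175.4∠-50.5° V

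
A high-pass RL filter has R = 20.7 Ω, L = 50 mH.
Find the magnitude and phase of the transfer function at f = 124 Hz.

Step 1 — Angular frequency: ω = 2π·124 = 779.1 rad/s.
Step 2 — Transfer function: H(jω) = jωL/(R + jωL).
Step 3 — Numerator jωL = j·38.96; denominator R + jωL = 20.7 + j38.96.
Step 4 — H = 0.7798 + j0.4144.
Step 5 — Magnitude: |H| = 0.8831 (-1.1 dB); phase: φ = 28.0°.

|H| = 0.8831 (-1.1 dB), φ = 28.0°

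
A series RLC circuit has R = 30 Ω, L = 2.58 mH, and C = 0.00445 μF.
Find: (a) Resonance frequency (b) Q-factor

Step 1 — Resonance condition Im(Z)=0 gives ω₀ = 1/√(LC).
Step 2 — ω₀ = 1/√(0.00258·4.45e-09) = 2.951e+05 rad/s.
Step 3 — f₀ = ω₀/(2π) = 4.697e+04 Hz.
Step 4 — Series Q: Q = ω₀L/R = 2.951e+05·0.00258/30 = 25.38.

(a) f₀ = 4.697e+04 Hz  (b) Q = 25.38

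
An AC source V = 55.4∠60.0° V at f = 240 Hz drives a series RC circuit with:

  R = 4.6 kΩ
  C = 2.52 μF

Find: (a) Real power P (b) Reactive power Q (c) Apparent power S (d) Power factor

Step 1 — Angular frequency: ω = 2π·f = 2π·240 = 1508 rad/s.
Step 2 — Component impedances:
  R: Z = R = 4600 Ω
  C: Z = 1/(jωC) = -j/(ω·C) = 0 - j263.2 Ω
Step 3 — Series combination: Z_total = R + C = 4600 - j263.2 Ω = 4608∠-3.3° Ω.
Step 4 — Source phasor: V = 55.4∠60.0° V = 27.7 + j47.98 V.
Step 5 — Current: I = V / Z = 0.005407 + j0.01074 A = 0.01202∠63.3° A.
Step 6 — Complex power: S = V·I* = 0.665 - j0.03804 VA.
Step 7 — Real power: P = Re(S) = 0.665 W.
Step 8 — Reactive power: Q = Im(S) = -0.03804 VAR.
Step 9 — Apparent power: |S| = 0.6661 VA.
Step 10 — Power factor: PF = P/|S| = 0.9984 (leading).

(a) P = 0.665 W  (b) Q = -0.03804 VAR  (c) S = 0.6661 VA  (d) PF = 0.9984 (leading)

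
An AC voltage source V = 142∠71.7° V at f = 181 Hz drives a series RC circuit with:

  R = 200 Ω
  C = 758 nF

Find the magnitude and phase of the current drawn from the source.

Step 1 — Angular frequency: ω = 2π·f = 2π·181 = 1137 rad/s.
Step 2 — Component impedances:
  R: Z = R = 200 Ω
  C: Z = 1/(jωC) = -j/(ω·C) = 0 - j1160 Ω
Step 3 — Series combination: Z_total = R + C = 200 - j1160 Ω = 1177∠-80.2° Ω.
Step 4 — Source phasor: V = 142∠71.7° V = 44.59 + j134.8 V.
Step 5 — Ohm's law: I = V / Z_total = (44.59 + j134.8) / (200 - j1160) = -0.1064 + j0.05678 A.
Step 6 — Convert to polar: |I| = 0.1206 A, ∠I = 151.9°.

I = 0.1206∠151.9° A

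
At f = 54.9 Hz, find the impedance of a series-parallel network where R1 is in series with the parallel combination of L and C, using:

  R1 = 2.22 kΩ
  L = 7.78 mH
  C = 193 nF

Step 1 — Angular frequency: ω = 2π·f = 2π·54.9 = 344.9 rad/s.
Step 2 — Component impedances:
  R1: Z = R = 2220 Ω
  L: Z = jωL = j·344.9·0.00778 = 0 + j2.684 Ω
  C: Z = 1/(jωC) = -j/(ω·C) = 0 - j1.502e+04 Ω
Step 3 — Parallel branch: L || C = 1/(1/L + 1/C) = 0 + j2.684 Ω.
Step 4 — Series with R1: Z_total = R1 + (L || C) = 2220 + j2.684 Ω = 2220∠0.1° Ω.

Z = 2220 + j2.684 Ω = 2220∠0.1° Ω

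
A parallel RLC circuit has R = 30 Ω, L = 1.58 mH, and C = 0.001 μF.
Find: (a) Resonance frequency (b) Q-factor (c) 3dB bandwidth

Step 1 — Resonance: ω₀ = 1/√(LC) = 1/√(0.00158·1e-09) = 7.956e+05 rad/s.
Step 2 — f₀ = ω₀/(2π) = 1.266e+05 Hz.
Step 3 — Parallel Q: Q = R/(ω₀L) = 30/(7.956e+05·0.00158) = 0.02387.
Step 4 — Bandwidth: Δω = ω₀/Q = 3.333e+07 rad/s; BW = Δω/(2π) = 5.305e+06 Hz.

(a) f₀ = 1.266e+05 Hz  (b) Q = 0.02387  (c) BW = 5.305e+06 Hz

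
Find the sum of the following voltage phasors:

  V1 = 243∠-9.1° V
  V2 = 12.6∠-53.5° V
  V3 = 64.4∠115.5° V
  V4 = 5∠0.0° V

Step 1 — Convert each phasor to rectangular form:
  V1 = 243·(cos(-9.1°) + j·sin(-9.1°)) = 239.9 - j38.43 V
  V2 = 12.6·(cos(-53.5°) + j·sin(-53.5°)) = 7.495 - j10.13 V
  V3 = 64.4·(cos(115.5°) + j·sin(115.5°)) = -27.72 + j58.13 V
  V4 = 5·(cos(0.0°) + j·sin(0.0°)) = 5 V
Step 2 — Sum components: V_total = 224.7 + j9.565 V.
Step 3 — Convert to polar: |V_total| = 224.9 V, ∠V_total = 2.4°.

V_total = 224.9∠2.4° V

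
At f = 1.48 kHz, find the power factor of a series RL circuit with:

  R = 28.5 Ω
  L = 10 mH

Step 1 — Angular frequency: ω = 2π·f = 2π·1480 = 9299 rad/s.
Step 2 — Component impedances:
  R: Z = R = 28.5 Ω
  L: Z = jωL = j·9299·0.01 = 0 + j92.99 Ω
Step 3 — Series combination: Z_total = R + L = 28.5 + j92.99 Ω = 97.26∠73.0° Ω.
Step 4 — Power factor: PF = cos(φ) = Re(Z)/|Z| = 28.5/97.26 = 0.293.
Step 5 — Type: Im(Z) = 92.99 ⇒ lagging (phase φ = 73.0°).

PF = 0.293 (lagging, φ = 73.0°)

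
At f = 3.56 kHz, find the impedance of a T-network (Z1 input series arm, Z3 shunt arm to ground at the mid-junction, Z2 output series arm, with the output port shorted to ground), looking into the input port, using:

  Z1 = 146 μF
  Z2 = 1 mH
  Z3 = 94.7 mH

Step 1 — Angular frequency: ω = 2π·f = 2π·3560 = 2.237e+04 rad/s.
Step 2 — Component impedances:
  Z1: Z = 1/(jωC) = -j/(ω·C) = 0 - j0.3062 Ω
  Z2: Z = jωL = j·2.237e+04·0.001 = 0 + j22.37 Ω
  Z3: Z = jωL = j·2.237e+04·0.0947 = 0 + j2118 Ω
Step 3 — With the output port shorted to ground, the output series arm Z2 runs from the junction to ground; the shunt arm Z3 also runs from the junction to ground. They appear in parallel: Z3 || Z2 = 0 + j22.13 Ω.
Step 4 — Series with input arm Z1: Z_in = Z1 + (Z3 || Z2) = 0 + j21.83 Ω = 21.83∠90.0° Ω.

Z = 0 + j21.83 Ω = 21.83∠90.0° Ω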